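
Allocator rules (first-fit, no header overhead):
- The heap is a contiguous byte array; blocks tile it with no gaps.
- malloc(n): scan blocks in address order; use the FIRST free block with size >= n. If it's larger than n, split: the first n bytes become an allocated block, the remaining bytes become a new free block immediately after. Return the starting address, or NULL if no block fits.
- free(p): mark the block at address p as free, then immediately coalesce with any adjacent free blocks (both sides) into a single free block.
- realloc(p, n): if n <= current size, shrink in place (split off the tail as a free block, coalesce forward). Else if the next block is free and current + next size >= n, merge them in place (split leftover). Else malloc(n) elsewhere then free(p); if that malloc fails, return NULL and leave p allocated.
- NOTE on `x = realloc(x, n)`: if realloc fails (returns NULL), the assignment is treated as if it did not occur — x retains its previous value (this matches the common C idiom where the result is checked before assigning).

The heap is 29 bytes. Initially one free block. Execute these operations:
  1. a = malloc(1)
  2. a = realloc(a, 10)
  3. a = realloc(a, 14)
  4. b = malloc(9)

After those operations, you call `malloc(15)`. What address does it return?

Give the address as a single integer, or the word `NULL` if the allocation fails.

Answer: NULL

Derivation:
Op 1: a = malloc(1) -> a = 0; heap: [0-0 ALLOC][1-28 FREE]
Op 2: a = realloc(a, 10) -> a = 0; heap: [0-9 ALLOC][10-28 FREE]
Op 3: a = realloc(a, 14) -> a = 0; heap: [0-13 ALLOC][14-28 FREE]
Op 4: b = malloc(9) -> b = 14; heap: [0-13 ALLOC][14-22 ALLOC][23-28 FREE]
malloc(15): first-fit scan over [0-13 ALLOC][14-22 ALLOC][23-28 FREE] -> NULL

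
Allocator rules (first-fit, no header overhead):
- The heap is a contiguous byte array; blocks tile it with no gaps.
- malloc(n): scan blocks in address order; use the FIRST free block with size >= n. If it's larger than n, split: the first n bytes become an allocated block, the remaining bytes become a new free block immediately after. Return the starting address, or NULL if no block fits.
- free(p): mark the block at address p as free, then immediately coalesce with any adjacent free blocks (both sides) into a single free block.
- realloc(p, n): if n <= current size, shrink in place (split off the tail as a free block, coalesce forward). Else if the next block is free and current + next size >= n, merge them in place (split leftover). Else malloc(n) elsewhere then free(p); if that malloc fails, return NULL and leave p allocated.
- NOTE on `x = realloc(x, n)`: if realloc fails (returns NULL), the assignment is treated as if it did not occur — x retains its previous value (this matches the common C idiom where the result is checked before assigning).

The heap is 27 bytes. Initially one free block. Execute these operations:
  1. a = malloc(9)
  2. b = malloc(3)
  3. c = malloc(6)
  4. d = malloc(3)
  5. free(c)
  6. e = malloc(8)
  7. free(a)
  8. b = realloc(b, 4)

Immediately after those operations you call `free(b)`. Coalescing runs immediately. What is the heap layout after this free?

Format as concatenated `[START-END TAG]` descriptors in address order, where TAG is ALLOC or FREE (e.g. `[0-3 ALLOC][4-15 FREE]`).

Answer: [0-17 FREE][18-20 ALLOC][21-26 FREE]

Derivation:
Op 1: a = malloc(9) -> a = 0; heap: [0-8 ALLOC][9-26 FREE]
Op 2: b = malloc(3) -> b = 9; heap: [0-8 ALLOC][9-11 ALLOC][12-26 FREE]
Op 3: c = malloc(6) -> c = 12; heap: [0-8 ALLOC][9-11 ALLOC][12-17 ALLOC][18-26 FREE]
Op 4: d = malloc(3) -> d = 18; heap: [0-8 ALLOC][9-11 ALLOC][12-17 ALLOC][18-20 ALLOC][21-26 FREE]
Op 5: free(c) -> (freed c); heap: [0-8 ALLOC][9-11 ALLOC][12-17 FREE][18-20 ALLOC][21-26 FREE]
Op 6: e = malloc(8) -> e = NULL; heap: [0-8 ALLOC][9-11 ALLOC][12-17 FREE][18-20 ALLOC][21-26 FREE]
Op 7: free(a) -> (freed a); heap: [0-8 FREE][9-11 ALLOC][12-17 FREE][18-20 ALLOC][21-26 FREE]
Op 8: b = realloc(b, 4) -> b = 9; heap: [0-8 FREE][9-12 ALLOC][13-17 FREE][18-20 ALLOC][21-26 FREE]
free(b): b = 9 -> block [9-12 ALLOC]; mark free, coalesce with adjacent free neighbors -> [0-17 FREE][18-20 ALLOC][21-26 FREE]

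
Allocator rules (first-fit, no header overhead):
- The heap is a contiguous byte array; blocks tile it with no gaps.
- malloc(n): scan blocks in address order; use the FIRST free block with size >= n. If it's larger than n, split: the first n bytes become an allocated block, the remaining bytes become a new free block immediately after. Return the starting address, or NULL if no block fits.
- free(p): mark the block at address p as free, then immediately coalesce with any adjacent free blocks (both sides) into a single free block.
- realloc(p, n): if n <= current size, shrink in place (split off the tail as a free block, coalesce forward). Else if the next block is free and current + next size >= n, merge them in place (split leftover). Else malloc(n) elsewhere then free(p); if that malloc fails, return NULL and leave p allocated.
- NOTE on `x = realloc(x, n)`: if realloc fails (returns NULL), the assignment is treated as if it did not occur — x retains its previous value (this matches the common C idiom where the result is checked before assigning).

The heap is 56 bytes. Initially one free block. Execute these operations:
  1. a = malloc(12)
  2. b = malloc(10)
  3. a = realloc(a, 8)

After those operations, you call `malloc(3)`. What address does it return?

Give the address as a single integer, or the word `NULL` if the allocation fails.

Op 1: a = malloc(12) -> a = 0; heap: [0-11 ALLOC][12-55 FREE]
Op 2: b = malloc(10) -> b = 12; heap: [0-11 ALLOC][12-21 ALLOC][22-55 FREE]
Op 3: a = realloc(a, 8) -> a = 0; heap: [0-7 ALLOC][8-11 FREE][12-21 ALLOC][22-55 FREE]
malloc(3): first-fit scan over [0-7 ALLOC][8-11 FREE][12-21 ALLOC][22-55 FREE] -> 8

Answer: 8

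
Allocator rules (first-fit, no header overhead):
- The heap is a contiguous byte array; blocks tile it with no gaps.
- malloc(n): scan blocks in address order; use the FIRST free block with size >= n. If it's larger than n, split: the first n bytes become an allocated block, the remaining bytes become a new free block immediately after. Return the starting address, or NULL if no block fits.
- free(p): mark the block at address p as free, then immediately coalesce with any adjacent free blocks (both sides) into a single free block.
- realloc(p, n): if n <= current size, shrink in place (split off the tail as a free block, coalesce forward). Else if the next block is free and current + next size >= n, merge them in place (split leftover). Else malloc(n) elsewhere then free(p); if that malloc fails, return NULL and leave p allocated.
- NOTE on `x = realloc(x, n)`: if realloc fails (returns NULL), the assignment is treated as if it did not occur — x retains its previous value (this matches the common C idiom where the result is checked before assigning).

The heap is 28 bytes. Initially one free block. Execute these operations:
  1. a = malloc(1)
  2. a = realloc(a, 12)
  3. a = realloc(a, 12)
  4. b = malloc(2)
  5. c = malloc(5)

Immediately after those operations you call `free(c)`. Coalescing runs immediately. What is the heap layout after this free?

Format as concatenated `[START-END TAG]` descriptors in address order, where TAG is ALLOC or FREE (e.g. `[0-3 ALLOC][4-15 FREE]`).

Op 1: a = malloc(1) -> a = 0; heap: [0-0 ALLOC][1-27 FREE]
Op 2: a = realloc(a, 12) -> a = 0; heap: [0-11 ALLOC][12-27 FREE]
Op 3: a = realloc(a, 12) -> a = 0; heap: [0-11 ALLOC][12-27 FREE]
Op 4: b = malloc(2) -> b = 12; heap: [0-11 ALLOC][12-13 ALLOC][14-27 FREE]
Op 5: c = malloc(5) -> c = 14; heap: [0-11 ALLOC][12-13 ALLOC][14-18 ALLOC][19-27 FREE]
free(c): c = 14 -> block [14-18 ALLOC]; mark free, coalesce with adjacent free neighbors -> [0-11 ALLOC][12-13 ALLOC][14-27 FREE]

Answer: [0-11 ALLOC][12-13 ALLOC][14-27 FREE]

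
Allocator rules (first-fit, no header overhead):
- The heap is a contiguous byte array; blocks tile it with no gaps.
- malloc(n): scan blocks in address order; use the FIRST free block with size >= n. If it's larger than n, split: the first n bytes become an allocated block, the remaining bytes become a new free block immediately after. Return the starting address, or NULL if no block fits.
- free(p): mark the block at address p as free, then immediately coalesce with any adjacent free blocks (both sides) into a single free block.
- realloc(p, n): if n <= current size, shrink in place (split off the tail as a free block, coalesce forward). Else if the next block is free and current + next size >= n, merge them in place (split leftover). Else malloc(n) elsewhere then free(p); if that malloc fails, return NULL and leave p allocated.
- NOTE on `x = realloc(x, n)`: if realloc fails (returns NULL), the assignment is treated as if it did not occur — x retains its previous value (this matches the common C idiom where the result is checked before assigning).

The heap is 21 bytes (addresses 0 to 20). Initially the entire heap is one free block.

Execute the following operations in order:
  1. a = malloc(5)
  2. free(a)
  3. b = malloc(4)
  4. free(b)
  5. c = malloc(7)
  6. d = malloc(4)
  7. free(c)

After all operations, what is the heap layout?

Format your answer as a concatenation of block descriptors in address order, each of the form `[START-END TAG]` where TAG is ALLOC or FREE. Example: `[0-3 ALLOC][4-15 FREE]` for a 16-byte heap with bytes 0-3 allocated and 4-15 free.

Answer: [0-6 FREE][7-10 ALLOC][11-20 FREE]

Derivation:
Op 1: a = malloc(5) -> a = 0; heap: [0-4 ALLOC][5-20 FREE]
Op 2: free(a) -> (freed a); heap: [0-20 FREE]
Op 3: b = malloc(4) -> b = 0; heap: [0-3 ALLOC][4-20 FREE]
Op 4: free(b) -> (freed b); heap: [0-20 FREE]
Op 5: c = malloc(7) -> c = 0; heap: [0-6 ALLOC][7-20 FREE]
Op 6: d = malloc(4) -> d = 7; heap: [0-6 ALLOC][7-10 ALLOC][11-20 FREE]
Op 7: free(c) -> (freed c); heap: [0-6 FREE][7-10 ALLOC][11-20 FREE]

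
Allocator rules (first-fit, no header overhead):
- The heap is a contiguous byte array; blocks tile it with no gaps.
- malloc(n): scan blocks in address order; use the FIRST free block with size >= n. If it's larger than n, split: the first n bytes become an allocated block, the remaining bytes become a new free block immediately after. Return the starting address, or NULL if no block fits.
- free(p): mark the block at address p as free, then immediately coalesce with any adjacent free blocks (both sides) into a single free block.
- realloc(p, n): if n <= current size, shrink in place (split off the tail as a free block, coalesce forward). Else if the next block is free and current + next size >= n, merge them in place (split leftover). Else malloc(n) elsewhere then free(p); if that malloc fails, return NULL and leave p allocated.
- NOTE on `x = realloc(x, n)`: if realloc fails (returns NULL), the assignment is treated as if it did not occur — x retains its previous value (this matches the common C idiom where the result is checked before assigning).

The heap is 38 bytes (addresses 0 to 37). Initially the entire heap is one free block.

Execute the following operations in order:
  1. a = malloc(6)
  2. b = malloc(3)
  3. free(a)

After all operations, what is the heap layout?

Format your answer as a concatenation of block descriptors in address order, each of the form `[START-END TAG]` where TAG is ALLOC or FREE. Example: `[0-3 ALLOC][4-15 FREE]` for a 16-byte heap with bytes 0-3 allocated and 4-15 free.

Answer: [0-5 FREE][6-8 ALLOC][9-37 FREE]

Derivation:
Op 1: a = malloc(6) -> a = 0; heap: [0-5 ALLOC][6-37 FREE]
Op 2: b = malloc(3) -> b = 6; heap: [0-5 ALLOC][6-8 ALLOC][9-37 FREE]
Op 3: free(a) -> (freed a); heap: [0-5 FREE][6-8 ALLOC][9-37 FREE]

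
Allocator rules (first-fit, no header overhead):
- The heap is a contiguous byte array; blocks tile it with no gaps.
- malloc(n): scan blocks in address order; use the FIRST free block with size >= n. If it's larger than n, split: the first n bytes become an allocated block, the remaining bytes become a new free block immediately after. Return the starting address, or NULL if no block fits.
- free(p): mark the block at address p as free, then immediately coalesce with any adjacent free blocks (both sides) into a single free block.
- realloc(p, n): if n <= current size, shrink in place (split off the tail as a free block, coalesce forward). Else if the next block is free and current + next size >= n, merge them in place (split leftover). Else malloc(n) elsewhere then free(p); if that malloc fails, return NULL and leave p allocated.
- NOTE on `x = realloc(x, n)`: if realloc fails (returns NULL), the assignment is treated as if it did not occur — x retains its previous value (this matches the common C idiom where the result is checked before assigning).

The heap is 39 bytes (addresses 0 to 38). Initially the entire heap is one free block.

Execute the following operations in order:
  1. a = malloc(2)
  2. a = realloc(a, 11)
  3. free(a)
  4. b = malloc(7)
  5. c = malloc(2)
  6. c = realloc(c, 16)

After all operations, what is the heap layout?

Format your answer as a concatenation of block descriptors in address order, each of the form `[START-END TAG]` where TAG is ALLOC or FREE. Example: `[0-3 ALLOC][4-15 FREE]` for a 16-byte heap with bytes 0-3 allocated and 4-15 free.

Op 1: a = malloc(2) -> a = 0; heap: [0-1 ALLOC][2-38 FREE]
Op 2: a = realloc(a, 11) -> a = 0; heap: [0-10 ALLOC][11-38 FREE]
Op 3: free(a) -> (freed a); heap: [0-38 FREE]
Op 4: b = malloc(7) -> b = 0; heap: [0-6 ALLOC][7-38 FREE]
Op 5: c = malloc(2) -> c = 7; heap: [0-6 ALLOC][7-8 ALLOC][9-38 FREE]
Op 6: c = realloc(c, 16) -> c = 7; heap: [0-6 ALLOC][7-22 ALLOC][23-38 FREE]

Answer: [0-6 ALLOC][7-22 ALLOC][23-38 FREE]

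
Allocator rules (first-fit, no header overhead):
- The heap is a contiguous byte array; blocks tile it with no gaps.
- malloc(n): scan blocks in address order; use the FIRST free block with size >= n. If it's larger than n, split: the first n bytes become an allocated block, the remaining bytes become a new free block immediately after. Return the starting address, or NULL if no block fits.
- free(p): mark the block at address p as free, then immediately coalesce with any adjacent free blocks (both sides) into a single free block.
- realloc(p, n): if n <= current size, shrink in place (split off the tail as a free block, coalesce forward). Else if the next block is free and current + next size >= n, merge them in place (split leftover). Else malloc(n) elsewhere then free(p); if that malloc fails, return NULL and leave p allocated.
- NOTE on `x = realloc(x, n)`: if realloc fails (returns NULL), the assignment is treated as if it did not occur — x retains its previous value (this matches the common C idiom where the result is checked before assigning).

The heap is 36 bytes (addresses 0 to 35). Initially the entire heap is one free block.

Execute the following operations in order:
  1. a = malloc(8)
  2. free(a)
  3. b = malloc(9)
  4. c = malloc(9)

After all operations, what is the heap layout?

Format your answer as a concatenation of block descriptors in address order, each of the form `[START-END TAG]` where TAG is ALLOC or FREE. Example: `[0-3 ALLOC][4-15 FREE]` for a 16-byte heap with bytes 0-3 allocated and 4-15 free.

Op 1: a = malloc(8) -> a = 0; heap: [0-7 ALLOC][8-35 FREE]
Op 2: free(a) -> (freed a); heap: [0-35 FREE]
Op 3: b = malloc(9) -> b = 0; heap: [0-8 ALLOC][9-35 FREE]
Op 4: c = malloc(9) -> c = 9; heap: [0-8 ALLOC][9-17 ALLOC][18-35 FREE]

Answer: [0-8 ALLOC][9-17 ALLOC][18-35 FREE]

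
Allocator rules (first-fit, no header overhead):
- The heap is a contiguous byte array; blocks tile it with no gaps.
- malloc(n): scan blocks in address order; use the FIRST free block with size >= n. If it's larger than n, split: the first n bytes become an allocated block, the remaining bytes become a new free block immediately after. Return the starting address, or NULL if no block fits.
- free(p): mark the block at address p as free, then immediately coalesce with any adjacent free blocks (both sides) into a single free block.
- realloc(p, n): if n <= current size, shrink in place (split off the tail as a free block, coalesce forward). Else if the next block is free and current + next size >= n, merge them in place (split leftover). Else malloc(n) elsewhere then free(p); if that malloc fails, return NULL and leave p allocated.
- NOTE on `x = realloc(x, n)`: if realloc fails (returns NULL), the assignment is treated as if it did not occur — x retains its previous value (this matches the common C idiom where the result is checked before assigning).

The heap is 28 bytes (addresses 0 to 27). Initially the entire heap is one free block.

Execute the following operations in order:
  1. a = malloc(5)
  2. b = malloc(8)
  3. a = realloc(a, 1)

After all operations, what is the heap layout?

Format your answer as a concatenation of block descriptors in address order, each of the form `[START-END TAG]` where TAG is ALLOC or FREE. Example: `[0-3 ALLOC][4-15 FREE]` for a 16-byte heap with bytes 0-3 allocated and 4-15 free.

Op 1: a = malloc(5) -> a = 0; heap: [0-4 ALLOC][5-27 FREE]
Op 2: b = malloc(8) -> b = 5; heap: [0-4 ALLOC][5-12 ALLOC][13-27 FREE]
Op 3: a = realloc(a, 1) -> a = 0; heap: [0-0 ALLOC][1-4 FREE][5-12 ALLOC][13-27 FREE]

Answer: [0-0 ALLOC][1-4 FREE][5-12 ALLOC][13-27 FREE]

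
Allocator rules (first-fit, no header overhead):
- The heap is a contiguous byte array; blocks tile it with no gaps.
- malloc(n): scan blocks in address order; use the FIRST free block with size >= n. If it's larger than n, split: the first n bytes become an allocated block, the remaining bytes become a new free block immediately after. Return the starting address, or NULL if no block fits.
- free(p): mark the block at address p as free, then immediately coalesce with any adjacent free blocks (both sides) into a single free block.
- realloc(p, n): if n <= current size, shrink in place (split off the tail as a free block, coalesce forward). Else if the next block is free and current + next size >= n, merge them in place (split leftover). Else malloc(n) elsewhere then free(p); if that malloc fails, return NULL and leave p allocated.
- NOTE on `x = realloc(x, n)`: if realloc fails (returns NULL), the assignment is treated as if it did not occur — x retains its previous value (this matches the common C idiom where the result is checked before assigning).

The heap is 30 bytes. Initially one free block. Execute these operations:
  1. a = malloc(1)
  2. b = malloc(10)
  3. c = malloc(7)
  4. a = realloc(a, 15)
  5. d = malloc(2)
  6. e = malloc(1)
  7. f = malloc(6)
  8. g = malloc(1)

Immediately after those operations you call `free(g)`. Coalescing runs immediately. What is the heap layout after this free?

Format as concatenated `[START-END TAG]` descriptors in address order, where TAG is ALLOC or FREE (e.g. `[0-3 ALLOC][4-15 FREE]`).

Answer: [0-0 ALLOC][1-10 ALLOC][11-17 ALLOC][18-19 ALLOC][20-20 ALLOC][21-26 ALLOC][27-29 FREE]

Derivation:
Op 1: a = malloc(1) -> a = 0; heap: [0-0 ALLOC][1-29 FREE]
Op 2: b = malloc(10) -> b = 1; heap: [0-0 ALLOC][1-10 ALLOC][11-29 FREE]
Op 3: c = malloc(7) -> c = 11; heap: [0-0 ALLOC][1-10 ALLOC][11-17 ALLOC][18-29 FREE]
Op 4: a = realloc(a, 15) -> NULL (a unchanged); heap: [0-0 ALLOC][1-10 ALLOC][11-17 ALLOC][18-29 FREE]
Op 5: d = malloc(2) -> d = 18; heap: [0-0 ALLOC][1-10 ALLOC][11-17 ALLOC][18-19 ALLOC][20-29 FREE]
Op 6: e = malloc(1) -> e = 20; heap: [0-0 ALLOC][1-10 ALLOC][11-17 ALLOC][18-19 ALLOC][20-20 ALLOC][21-29 FREE]
Op 7: f = malloc(6) -> f = 21; heap: [0-0 ALLOC][1-10 ALLOC][11-17 ALLOC][18-19 ALLOC][20-20 ALLOC][21-26 ALLOC][27-29 FREE]
Op 8: g = malloc(1) -> g = 27; heap: [0-0 ALLOC][1-10 ALLOC][11-17 ALLOC][18-19 ALLOC][20-20 ALLOC][21-26 ALLOC][27-27 ALLOC][28-29 FREE]
free(g): g = 27 -> block [27-27 ALLOC]; mark free, coalesce with adjacent free neighbors -> [0-0 ALLOC][1-10 ALLOC][11-17 ALLOC][18-19 ALLOC][20-20 ALLOC][21-26 ALLOC][27-29 FREE]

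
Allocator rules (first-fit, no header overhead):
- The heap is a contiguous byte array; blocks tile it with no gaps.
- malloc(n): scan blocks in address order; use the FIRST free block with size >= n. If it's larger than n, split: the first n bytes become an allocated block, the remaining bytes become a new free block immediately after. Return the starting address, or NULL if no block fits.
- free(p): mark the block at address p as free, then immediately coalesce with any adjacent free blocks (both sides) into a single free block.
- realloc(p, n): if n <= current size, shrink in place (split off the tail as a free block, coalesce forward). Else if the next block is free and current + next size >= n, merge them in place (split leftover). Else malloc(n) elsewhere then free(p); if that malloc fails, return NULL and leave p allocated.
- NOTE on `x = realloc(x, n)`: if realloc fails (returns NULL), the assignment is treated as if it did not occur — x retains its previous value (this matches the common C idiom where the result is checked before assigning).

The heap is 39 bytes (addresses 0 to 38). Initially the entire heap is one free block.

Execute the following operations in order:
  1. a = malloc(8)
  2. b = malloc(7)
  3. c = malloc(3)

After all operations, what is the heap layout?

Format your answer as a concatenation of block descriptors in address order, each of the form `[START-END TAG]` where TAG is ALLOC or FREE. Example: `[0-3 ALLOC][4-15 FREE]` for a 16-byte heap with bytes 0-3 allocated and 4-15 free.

Answer: [0-7 ALLOC][8-14 ALLOC][15-17 ALLOC][18-38 FREE]

Derivation:
Op 1: a = malloc(8) -> a = 0; heap: [0-7 ALLOC][8-38 FREE]
Op 2: b = malloc(7) -> b = 8; heap: [0-7 ALLOC][8-14 ALLOC][15-38 FREE]
Op 3: c = malloc(3) -> c = 15; heap: [0-7 ALLOC][8-14 ALLOC][15-17 ALLOC][18-38 FREE]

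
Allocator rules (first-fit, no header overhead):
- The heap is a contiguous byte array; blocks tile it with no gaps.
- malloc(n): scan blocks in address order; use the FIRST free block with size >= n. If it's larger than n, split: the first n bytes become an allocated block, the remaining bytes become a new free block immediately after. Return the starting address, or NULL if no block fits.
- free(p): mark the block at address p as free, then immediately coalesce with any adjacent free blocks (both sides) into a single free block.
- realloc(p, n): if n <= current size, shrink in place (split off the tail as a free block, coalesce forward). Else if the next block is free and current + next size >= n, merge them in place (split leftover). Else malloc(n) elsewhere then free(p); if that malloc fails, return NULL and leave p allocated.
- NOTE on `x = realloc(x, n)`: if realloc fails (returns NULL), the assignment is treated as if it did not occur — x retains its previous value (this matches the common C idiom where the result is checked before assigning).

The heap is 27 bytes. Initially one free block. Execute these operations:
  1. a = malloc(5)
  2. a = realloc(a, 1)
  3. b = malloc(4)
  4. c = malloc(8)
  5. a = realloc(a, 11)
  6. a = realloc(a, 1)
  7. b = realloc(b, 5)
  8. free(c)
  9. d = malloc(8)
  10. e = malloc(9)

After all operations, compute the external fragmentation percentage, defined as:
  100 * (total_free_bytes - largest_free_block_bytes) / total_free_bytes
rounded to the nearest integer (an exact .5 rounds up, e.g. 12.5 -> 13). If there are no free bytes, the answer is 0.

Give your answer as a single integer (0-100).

Answer: 38

Derivation:
Op 1: a = malloc(5) -> a = 0; heap: [0-4 ALLOC][5-26 FREE]
Op 2: a = realloc(a, 1) -> a = 0; heap: [0-0 ALLOC][1-26 FREE]
Op 3: b = malloc(4) -> b = 1; heap: [0-0 ALLOC][1-4 ALLOC][5-26 FREE]
Op 4: c = malloc(8) -> c = 5; heap: [0-0 ALLOC][1-4 ALLOC][5-12 ALLOC][13-26 FREE]
Op 5: a = realloc(a, 11) -> a = 13; heap: [0-0 FREE][1-4 ALLOC][5-12 ALLOC][13-23 ALLOC][24-26 FREE]
Op 6: a = realloc(a, 1) -> a = 13; heap: [0-0 FREE][1-4 ALLOC][5-12 ALLOC][13-13 ALLOC][14-26 FREE]
Op 7: b = realloc(b, 5) -> b = 14; heap: [0-4 FREE][5-12 ALLOC][13-13 ALLOC][14-18 ALLOC][19-26 FREE]
Op 8: free(c) -> (freed c); heap: [0-12 FREE][13-13 ALLOC][14-18 ALLOC][19-26 FREE]
Op 9: d = malloc(8) -> d = 0; heap: [0-7 ALLOC][8-12 FREE][13-13 ALLOC][14-18 ALLOC][19-26 FREE]
Op 10: e = malloc(9) -> e = NULL; heap: [0-7 ALLOC][8-12 FREE][13-13 ALLOC][14-18 ALLOC][19-26 FREE]
Free blocks: [5 8] total_free=13 largest=8 -> 100*(13-8)/13 = 500/13 ≈ 38.462 -> rounds to 38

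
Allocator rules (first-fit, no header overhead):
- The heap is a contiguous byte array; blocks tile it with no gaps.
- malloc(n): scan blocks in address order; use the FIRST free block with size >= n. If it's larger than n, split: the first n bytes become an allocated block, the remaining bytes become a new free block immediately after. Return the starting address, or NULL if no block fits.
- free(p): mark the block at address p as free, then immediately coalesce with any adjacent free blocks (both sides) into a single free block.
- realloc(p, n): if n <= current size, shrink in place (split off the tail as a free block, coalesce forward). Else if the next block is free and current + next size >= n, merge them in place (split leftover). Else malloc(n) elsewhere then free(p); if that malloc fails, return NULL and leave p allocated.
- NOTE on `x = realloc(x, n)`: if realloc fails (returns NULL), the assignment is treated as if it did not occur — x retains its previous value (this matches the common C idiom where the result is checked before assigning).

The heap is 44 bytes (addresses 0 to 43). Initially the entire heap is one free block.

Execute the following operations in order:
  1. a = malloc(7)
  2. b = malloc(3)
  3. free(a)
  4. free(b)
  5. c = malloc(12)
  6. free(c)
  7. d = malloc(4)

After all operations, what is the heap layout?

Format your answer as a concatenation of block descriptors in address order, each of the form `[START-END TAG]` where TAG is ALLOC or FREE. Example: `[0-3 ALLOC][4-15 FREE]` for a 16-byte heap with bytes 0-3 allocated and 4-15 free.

Op 1: a = malloc(7) -> a = 0; heap: [0-6 ALLOC][7-43 FREE]
Op 2: b = malloc(3) -> b = 7; heap: [0-6 ALLOC][7-9 ALLOC][10-43 FREE]
Op 3: free(a) -> (freed a); heap: [0-6 FREE][7-9 ALLOC][10-43 FREE]
Op 4: free(b) -> (freed b); heap: [0-43 FREE]
Op 5: c = malloc(12) -> c = 0; heap: [0-11 ALLOC][12-43 FREE]
Op 6: free(c) -> (freed c); heap: [0-43 FREE]
Op 7: d = malloc(4) -> d = 0; heap: [0-3 ALLOC][4-43 FREE]

Answer: [0-3 ALLOC][4-43 FREE]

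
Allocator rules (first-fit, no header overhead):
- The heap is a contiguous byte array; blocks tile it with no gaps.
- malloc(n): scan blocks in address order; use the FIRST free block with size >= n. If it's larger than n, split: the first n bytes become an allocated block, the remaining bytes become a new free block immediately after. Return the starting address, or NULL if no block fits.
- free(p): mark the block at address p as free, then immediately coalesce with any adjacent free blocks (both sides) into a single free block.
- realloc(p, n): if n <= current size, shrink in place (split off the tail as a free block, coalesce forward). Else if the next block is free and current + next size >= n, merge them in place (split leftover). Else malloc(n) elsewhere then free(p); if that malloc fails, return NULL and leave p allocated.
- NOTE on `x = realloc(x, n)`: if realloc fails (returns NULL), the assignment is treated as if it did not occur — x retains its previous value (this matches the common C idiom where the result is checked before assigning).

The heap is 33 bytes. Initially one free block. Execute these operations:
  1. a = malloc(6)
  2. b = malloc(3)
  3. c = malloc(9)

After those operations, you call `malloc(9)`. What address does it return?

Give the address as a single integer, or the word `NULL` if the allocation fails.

Answer: 18

Derivation:
Op 1: a = malloc(6) -> a = 0; heap: [0-5 ALLOC][6-32 FREE]
Op 2: b = malloc(3) -> b = 6; heap: [0-5 ALLOC][6-8 ALLOC][9-32 FREE]
Op 3: c = malloc(9) -> c = 9; heap: [0-5 ALLOC][6-8 ALLOC][9-17 ALLOC][18-32 FREE]
malloc(9): first-fit scan over [0-5 ALLOC][6-8 ALLOC][9-17 ALLOC][18-32 FREE] -> 18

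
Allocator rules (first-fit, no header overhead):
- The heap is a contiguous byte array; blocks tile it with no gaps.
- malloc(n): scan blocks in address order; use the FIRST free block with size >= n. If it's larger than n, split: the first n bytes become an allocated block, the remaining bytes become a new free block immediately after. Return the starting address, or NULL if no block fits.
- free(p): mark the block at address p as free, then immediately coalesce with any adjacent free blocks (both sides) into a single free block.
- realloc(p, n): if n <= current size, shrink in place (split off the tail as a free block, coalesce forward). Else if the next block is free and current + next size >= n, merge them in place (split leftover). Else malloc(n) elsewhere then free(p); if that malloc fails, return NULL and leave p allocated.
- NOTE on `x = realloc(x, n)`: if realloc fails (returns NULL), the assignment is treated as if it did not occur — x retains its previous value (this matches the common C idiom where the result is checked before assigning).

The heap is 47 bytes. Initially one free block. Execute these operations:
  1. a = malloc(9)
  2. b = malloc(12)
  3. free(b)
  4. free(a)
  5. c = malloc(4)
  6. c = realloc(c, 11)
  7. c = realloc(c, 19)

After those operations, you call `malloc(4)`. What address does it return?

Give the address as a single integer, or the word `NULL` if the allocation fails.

Op 1: a = malloc(9) -> a = 0; heap: [0-8 ALLOC][9-46 FREE]
Op 2: b = malloc(12) -> b = 9; heap: [0-8 ALLOC][9-20 ALLOC][21-46 FREE]
Op 3: free(b) -> (freed b); heap: [0-8 ALLOC][9-46 FREE]
Op 4: free(a) -> (freed a); heap: [0-46 FREE]
Op 5: c = malloc(4) -> c = 0; heap: [0-3 ALLOC][4-46 FREE]
Op 6: c = realloc(c, 11) -> c = 0; heap: [0-10 ALLOC][11-46 FREE]
Op 7: c = realloc(c, 19) -> c = 0; heap: [0-18 ALLOC][19-46 FREE]
malloc(4): first-fit scan over [0-18 ALLOC][19-46 FREE] -> 19

Answer: 19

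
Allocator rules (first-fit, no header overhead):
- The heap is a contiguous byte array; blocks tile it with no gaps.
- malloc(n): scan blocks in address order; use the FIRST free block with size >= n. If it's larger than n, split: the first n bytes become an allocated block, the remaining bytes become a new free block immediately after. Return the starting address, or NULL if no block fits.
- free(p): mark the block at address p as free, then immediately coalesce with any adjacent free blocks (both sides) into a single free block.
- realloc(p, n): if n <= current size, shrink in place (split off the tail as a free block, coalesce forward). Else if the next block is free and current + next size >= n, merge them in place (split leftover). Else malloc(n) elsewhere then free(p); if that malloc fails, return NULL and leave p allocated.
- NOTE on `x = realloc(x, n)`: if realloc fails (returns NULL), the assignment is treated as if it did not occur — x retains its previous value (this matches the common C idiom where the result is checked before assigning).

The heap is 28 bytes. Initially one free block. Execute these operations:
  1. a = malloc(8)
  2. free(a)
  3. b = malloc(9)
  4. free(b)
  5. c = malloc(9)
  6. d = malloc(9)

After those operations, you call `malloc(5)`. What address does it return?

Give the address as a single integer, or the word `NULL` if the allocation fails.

Op 1: a = malloc(8) -> a = 0; heap: [0-7 ALLOC][8-27 FREE]
Op 2: free(a) -> (freed a); heap: [0-27 FREE]
Op 3: b = malloc(9) -> b = 0; heap: [0-8 ALLOC][9-27 FREE]
Op 4: free(b) -> (freed b); heap: [0-27 FREE]
Op 5: c = malloc(9) -> c = 0; heap: [0-8 ALLOC][9-27 FREE]
Op 6: d = malloc(9) -> d = 9; heap: [0-8 ALLOC][9-17 ALLOC][18-27 FREE]
malloc(5): first-fit scan over [0-8 ALLOC][9-17 ALLOC][18-27 FREE] -> 18

Answer: 18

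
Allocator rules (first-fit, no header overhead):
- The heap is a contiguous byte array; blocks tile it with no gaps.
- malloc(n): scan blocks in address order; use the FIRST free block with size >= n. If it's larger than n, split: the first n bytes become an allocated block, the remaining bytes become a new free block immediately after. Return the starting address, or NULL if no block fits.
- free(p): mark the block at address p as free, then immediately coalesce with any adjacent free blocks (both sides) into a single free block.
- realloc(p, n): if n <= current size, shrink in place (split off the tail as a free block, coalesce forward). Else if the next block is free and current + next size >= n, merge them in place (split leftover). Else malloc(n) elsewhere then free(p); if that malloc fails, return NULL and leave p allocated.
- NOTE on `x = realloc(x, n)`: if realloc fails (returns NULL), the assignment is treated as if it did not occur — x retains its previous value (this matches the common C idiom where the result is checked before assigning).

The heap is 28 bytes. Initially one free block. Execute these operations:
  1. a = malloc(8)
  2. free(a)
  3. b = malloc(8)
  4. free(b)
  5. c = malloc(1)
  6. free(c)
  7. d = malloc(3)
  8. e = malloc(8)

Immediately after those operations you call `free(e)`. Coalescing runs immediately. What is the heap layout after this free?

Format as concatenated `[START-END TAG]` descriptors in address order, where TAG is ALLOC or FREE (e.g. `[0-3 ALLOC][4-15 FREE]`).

Answer: [0-2 ALLOC][3-27 FREE]

Derivation:
Op 1: a = malloc(8) -> a = 0; heap: [0-7 ALLOC][8-27 FREE]
Op 2: free(a) -> (freed a); heap: [0-27 FREE]
Op 3: b = malloc(8) -> b = 0; heap: [0-7 ALLOC][8-27 FREE]
Op 4: free(b) -> (freed b); heap: [0-27 FREE]
Op 5: c = malloc(1) -> c = 0; heap: [0-0 ALLOC][1-27 FREE]
Op 6: free(c) -> (freed c); heap: [0-27 FREE]
Op 7: d = malloc(3) -> d = 0; heap: [0-2 ALLOC][3-27 FREE]
Op 8: e = malloc(8) -> e = 3; heap: [0-2 ALLOC][3-10 ALLOC][11-27 FREE]
free(e): e = 3 -> block [3-10 ALLOC]; mark free, coalesce with adjacent free neighbors -> [0-2 ALLOC][3-27 FREE]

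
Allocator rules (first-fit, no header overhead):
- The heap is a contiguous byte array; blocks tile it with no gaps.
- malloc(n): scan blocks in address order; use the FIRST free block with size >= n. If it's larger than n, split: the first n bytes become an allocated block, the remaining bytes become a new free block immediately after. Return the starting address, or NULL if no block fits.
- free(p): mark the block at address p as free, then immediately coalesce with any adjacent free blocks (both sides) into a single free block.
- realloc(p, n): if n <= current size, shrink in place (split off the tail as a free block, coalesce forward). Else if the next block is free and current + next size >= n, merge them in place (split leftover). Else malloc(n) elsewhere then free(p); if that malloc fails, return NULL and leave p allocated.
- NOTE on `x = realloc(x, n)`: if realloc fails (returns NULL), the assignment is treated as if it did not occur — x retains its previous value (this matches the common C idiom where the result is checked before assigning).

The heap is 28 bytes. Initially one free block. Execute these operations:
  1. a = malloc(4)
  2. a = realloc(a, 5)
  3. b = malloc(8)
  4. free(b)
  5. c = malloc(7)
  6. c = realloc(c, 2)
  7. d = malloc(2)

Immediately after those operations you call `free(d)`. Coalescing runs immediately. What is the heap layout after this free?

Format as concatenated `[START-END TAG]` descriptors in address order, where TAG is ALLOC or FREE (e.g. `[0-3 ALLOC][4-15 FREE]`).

Answer: [0-4 ALLOC][5-6 ALLOC][7-27 FREE]

Derivation:
Op 1: a = malloc(4) -> a = 0; heap: [0-3 ALLOC][4-27 FREE]
Op 2: a = realloc(a, 5) -> a = 0; heap: [0-4 ALLOC][5-27 FREE]
Op 3: b = malloc(8) -> b = 5; heap: [0-4 ALLOC][5-12 ALLOC][13-27 FREE]
Op 4: free(b) -> (freed b); heap: [0-4 ALLOC][5-27 FREE]
Op 5: c = malloc(7) -> c = 5; heap: [0-4 ALLOC][5-11 ALLOC][12-27 FREE]
Op 6: c = realloc(c, 2) -> c = 5; heap: [0-4 ALLOC][5-6 ALLOC][7-27 FREE]
Op 7: d = malloc(2) -> d = 7; heap: [0-4 ALLOC][5-6 ALLOC][7-8 ALLOC][9-27 FREE]
free(d): d = 7 -> block [7-8 ALLOC]; mark free, coalesce with adjacent free neighbors -> [0-4 ALLOC][5-6 ALLOC][7-27 FREE]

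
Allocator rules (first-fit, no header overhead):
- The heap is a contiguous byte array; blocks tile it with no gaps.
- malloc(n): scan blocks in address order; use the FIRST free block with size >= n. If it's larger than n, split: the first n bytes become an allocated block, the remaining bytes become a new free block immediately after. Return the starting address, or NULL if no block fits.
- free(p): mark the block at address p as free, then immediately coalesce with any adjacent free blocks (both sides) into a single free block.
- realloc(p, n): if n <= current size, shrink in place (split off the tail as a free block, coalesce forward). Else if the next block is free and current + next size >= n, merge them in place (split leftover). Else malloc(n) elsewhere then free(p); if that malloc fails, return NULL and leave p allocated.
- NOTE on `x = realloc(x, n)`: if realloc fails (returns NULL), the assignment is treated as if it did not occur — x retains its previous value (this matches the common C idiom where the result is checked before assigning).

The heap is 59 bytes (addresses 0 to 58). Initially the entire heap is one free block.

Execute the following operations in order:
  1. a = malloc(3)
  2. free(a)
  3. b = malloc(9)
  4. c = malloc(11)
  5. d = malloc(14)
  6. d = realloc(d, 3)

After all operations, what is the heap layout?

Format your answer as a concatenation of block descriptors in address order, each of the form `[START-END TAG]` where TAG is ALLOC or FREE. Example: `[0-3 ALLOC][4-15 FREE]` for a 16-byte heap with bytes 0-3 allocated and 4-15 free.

Answer: [0-8 ALLOC][9-19 ALLOC][20-22 ALLOC][23-58 FREE]

Derivation:
Op 1: a = malloc(3) -> a = 0; heap: [0-2 ALLOC][3-58 FREE]
Op 2: free(a) -> (freed a); heap: [0-58 FREE]
Op 3: b = malloc(9) -> b = 0; heap: [0-8 ALLOC][9-58 FREE]
Op 4: c = malloc(11) -> c = 9; heap: [0-8 ALLOC][9-19 ALLOC][20-58 FREE]
Op 5: d = malloc(14) -> d = 20; heap: [0-8 ALLOC][9-19 ALLOC][20-33 ALLOC][34-58 FREE]
Op 6: d = realloc(d, 3) -> d = 20; heap: [0-8 ALLOC][9-19 ALLOC][20-22 ALLOC][23-58 FREE]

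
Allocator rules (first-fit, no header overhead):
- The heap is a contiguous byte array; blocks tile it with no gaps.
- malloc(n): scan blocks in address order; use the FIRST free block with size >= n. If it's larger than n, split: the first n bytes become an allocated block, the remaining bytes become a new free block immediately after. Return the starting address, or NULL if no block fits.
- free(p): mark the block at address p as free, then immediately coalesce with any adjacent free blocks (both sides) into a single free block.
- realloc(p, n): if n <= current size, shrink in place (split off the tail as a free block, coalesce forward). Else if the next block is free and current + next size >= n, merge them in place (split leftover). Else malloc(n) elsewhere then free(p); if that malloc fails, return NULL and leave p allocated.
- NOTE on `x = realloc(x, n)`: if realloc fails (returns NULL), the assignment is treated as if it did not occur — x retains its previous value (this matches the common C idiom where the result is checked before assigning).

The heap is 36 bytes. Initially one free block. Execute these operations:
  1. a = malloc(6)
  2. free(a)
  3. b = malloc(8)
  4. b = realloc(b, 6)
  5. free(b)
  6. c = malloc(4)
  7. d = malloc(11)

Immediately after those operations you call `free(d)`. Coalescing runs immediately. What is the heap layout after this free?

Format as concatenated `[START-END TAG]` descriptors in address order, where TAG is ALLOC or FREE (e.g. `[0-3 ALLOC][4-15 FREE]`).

Answer: [0-3 ALLOC][4-35 FREE]

Derivation:
Op 1: a = malloc(6) -> a = 0; heap: [0-5 ALLOC][6-35 FREE]
Op 2: free(a) -> (freed a); heap: [0-35 FREE]
Op 3: b = malloc(8) -> b = 0; heap: [0-7 ALLOC][8-35 FREE]
Op 4: b = realloc(b, 6) -> b = 0; heap: [0-5 ALLOC][6-35 FREE]
Op 5: free(b) -> (freed b); heap: [0-35 FREE]
Op 6: c = malloc(4) -> c = 0; heap: [0-3 ALLOC][4-35 FREE]
Op 7: d = malloc(11) -> d = 4; heap: [0-3 ALLOC][4-14 ALLOC][15-35 FREE]
free(d): d = 4 -> block [4-14 ALLOC]; mark free, coalesce with adjacent free neighbors -> [0-3 ALLOC][4-35 FREE]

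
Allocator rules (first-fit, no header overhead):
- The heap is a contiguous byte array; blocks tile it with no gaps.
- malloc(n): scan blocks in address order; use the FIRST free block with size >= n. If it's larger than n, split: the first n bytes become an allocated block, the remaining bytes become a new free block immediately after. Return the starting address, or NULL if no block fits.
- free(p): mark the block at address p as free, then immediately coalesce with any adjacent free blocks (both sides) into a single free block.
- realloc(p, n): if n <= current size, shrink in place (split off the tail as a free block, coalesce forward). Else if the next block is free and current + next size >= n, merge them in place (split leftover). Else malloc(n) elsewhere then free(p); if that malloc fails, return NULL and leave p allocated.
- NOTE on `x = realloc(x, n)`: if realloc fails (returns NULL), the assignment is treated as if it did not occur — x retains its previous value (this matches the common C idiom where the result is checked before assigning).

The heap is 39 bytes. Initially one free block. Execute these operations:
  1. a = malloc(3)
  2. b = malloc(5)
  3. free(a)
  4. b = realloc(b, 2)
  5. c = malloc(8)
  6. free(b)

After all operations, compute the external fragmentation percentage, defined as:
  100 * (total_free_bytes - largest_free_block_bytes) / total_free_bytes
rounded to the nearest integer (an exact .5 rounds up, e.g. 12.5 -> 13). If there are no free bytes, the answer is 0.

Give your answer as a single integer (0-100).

Answer: 16

Derivation:
Op 1: a = malloc(3) -> a = 0; heap: [0-2 ALLOC][3-38 FREE]
Op 2: b = malloc(5) -> b = 3; heap: [0-2 ALLOC][3-7 ALLOC][8-38 FREE]
Op 3: free(a) -> (freed a); heap: [0-2 FREE][3-7 ALLOC][8-38 FREE]
Op 4: b = realloc(b, 2) -> b = 3; heap: [0-2 FREE][3-4 ALLOC][5-38 FREE]
Op 5: c = malloc(8) -> c = 5; heap: [0-2 FREE][3-4 ALLOC][5-12 ALLOC][13-38 FREE]
Op 6: free(b) -> (freed b); heap: [0-4 FREE][5-12 ALLOC][13-38 FREE]
Free blocks: [5 26] total_free=31 largest=26 -> 100*(31-26)/31 = 500/31 ≈ 16.129 -> rounds to 16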